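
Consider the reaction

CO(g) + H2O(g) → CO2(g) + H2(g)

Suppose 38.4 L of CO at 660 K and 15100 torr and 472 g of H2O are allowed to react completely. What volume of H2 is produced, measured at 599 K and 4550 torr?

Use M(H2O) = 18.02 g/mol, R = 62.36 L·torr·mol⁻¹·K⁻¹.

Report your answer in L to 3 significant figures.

n(CO) = PV/RT = (15100 × 38.4) / (62.36 × 660) = 14.09 mol
n(H2O) = 472 / 18.02 = 26.19 mol
For 14.09 mol CO, stoichiometry requires (1/1) × 14.09 = 14.09 mol H2O; 26.19 mol is available, so CO is limiting.
n(H2) = (1/1) × 14.09 = 14.09 mol
V(H2) = nRT/P = 14.09 × 62.36 × 599 / 4550 = 115.7 L

116 L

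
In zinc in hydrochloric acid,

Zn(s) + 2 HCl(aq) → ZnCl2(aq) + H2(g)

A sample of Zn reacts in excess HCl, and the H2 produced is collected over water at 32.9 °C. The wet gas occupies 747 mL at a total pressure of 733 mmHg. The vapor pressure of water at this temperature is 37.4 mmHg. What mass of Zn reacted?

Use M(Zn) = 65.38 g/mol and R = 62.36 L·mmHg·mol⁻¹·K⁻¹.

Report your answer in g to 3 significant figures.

P(H2) = 733 − 37.4 = 695.6 mmHg
n(H2) = PV/RT = (695.6 × 0.7470) / (62.36 × 306.05) = 0.02723 mol
n(Zn) = (1/1) × 0.02723 = 0.02723 mol
m(Zn) = 0.02723 × 65.38 = 1.780 g

1.78 g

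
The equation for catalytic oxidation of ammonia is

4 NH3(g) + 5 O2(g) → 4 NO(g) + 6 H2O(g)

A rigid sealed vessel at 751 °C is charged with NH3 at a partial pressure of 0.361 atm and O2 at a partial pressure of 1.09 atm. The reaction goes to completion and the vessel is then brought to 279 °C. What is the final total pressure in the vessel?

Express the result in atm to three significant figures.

0.831 atm

With V and T fixed, P_i ∝ n_i, so the mole ratios apply directly to partial pressures at 751 °C.
P(O2) required for 0.361 atm of NH3 = (5/4) × 0.361 = 0.4512 atm; available 1.09 atm, so NH3 is limiting.
P(O2) remaining = 1.09 − (5/4) × 0.361 = 0.6388 atm
P(gaseous products) = (4+6)/4 × 0.361 = 0.9025 atm
P_total at 751 °C = 0.6388 + 0.9025 = 1.541 atm
Scaling to 279 °C: P = 1.541 × 552.15/1024.15 = 0.8308 atm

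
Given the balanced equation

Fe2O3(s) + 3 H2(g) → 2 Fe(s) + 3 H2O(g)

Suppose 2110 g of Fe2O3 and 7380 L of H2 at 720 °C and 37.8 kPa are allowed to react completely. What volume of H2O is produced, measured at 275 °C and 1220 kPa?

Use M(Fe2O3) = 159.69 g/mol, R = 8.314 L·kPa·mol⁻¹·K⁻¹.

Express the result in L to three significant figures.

n(Fe2O3) = 2110 / 159.69 = 13.21 mol
n(H2) = PV/RT = (37.8 × 7380) / (8.314 × 993.15) = 33.78 mol
For 13.21 mol Fe2O3, stoichiometry requires (3/1) × 13.21 = 39.63 mol H2; 33.78 mol is available, so H2 is limiting.
n(H2O) = (3/3) × 33.78 = 33.78 mol
V(H2O) = nRT/P = 33.78 × 8.314 × 548.15 / 1220 = 126.2 L

126 L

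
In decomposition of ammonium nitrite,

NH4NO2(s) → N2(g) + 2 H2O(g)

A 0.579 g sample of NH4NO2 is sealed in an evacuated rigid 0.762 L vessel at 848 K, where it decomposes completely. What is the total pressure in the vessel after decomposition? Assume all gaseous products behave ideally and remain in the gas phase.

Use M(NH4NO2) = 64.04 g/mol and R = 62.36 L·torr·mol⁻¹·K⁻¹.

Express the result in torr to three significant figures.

n(NH4NO2) = 0.579 / 64.04 = 0.009041 mol
n(gas produced) = (3/1) × 0.009041 = 0.02712 mol
P = nRT/V = 0.02712 × 62.36 × 848 / 0.762 = 1882 torr

1880 torr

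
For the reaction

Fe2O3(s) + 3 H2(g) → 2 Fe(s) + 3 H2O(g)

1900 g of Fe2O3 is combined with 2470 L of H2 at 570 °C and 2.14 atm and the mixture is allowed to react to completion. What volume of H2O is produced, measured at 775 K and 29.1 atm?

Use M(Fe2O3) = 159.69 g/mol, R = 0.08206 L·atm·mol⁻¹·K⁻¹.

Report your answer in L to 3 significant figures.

78.0 L

n(Fe2O3) = 1900 / 159.69 = 11.90 mol
n(H2) = PV/RT = (2.14 × 2470) / (0.08206 × 843.15) = 76.40 mol
For 11.90 mol Fe2O3, stoichiometry requires (3/1) × 11.90 = 35.70 mol H2; 76.40 mol is available, so Fe2O3 is limiting.
n(H2O) = (3/1) × 11.90 = 35.70 mol
V(H2O) = nRT/P = 35.70 × 0.08206 × 775 / 29.1 = 78.02 L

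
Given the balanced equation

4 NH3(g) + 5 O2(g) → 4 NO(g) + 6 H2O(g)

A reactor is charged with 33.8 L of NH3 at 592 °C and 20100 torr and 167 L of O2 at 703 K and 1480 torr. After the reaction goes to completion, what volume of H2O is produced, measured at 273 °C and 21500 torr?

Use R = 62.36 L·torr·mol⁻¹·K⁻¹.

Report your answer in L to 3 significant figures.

n(NH3) = PV/RT = (20100 × 33.8) / (62.36 × 865.15) = 12.59 mol
n(O2) = PV/RT = (1480 × 167) / (62.36 × 703) = 5.638 mol
For 12.59 mol NH3, stoichiometry requires (5/4) × 12.59 = 15.74 mol O2; 5.638 mol is available, so O2 is limiting.
n(H2O) = (6/5) × 5.638 = 6.766 mol
V(H2O) = nRT/P = 6.766 × 62.36 × 546.15 / 21500 = 10.72 L

10.7 L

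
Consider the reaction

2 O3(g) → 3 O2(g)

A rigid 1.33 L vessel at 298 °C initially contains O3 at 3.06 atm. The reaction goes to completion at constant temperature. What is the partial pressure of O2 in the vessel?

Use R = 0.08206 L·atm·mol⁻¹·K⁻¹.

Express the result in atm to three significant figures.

n(O3)₀ = PV/RT = (3.06 × 1.33) / (0.08206 × 571.15) = 0.08683 mol
n(O2) = (3/2) × 0.08683 = 0.1302 mol
P(O2) = nRT/V = 0.1302 × 0.08206 × 571.15 / 1.33 = 4.588 atm

4.59 atm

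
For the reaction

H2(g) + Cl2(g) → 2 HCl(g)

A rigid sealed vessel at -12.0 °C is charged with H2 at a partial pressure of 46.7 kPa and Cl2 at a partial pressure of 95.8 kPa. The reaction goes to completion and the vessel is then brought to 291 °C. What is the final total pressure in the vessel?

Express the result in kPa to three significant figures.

308 kPa

Because the vessel is rigid and T is held at -12.0 °C, work the stoichiometry in partial pressures (P_i = n_iRT/V).
P(Cl2) required for 46.7 kPa of H2 = (1/1) × 46.7 = 46.70 kPa; available 95.8 kPa, so H2 is limiting.
P(Cl2) remaining = 95.8 − (1/1) × 46.7 = 49.10 kPa
P(gaseous products) = (2)/1 × 46.7 = 93.40 kPa
P_total at -12.0 °C = 49.10 + 93.40 = 142.5 kPa
Scaling to 291 °C: P = 142.5 × 564.15/261.15 = 307.8 kPa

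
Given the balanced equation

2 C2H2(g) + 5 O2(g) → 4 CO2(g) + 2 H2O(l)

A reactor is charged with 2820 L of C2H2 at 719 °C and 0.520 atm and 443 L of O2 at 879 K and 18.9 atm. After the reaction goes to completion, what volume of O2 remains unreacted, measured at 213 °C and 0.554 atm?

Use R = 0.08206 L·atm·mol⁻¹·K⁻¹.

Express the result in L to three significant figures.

5120 L

n(C2H2) = PV/RT = (0.520 × 2820) / (0.08206 × 992.15) = 18.01 mol
n(O2) = PV/RT = (18.9 × 443) / (0.08206 × 879) = 116.1 mol
For 18.01 mol C2H2, stoichiometry requires (5/2) × 18.01 = 45.03 mol O2; 116.1 mol is available, so C2H2 is limiting.
n(O2) consumed = (5/2) × 18.01 = 45.03 mol; remaining = 116.1 − 45.03 = 71.07 mol
V(O2) = nRT/P = 71.07 × 0.08206 × 486.15 / 0.554 = 5118 L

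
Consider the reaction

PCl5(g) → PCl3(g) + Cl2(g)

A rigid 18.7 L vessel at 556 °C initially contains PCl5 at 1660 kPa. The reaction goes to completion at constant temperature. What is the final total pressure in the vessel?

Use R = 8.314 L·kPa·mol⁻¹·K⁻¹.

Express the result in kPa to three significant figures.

3320 kPa

Rigid vessel, constant T ⇒ P scales with total gas moles (1 → 2).
P_final = (2/1) × 1660 = 3320 kPa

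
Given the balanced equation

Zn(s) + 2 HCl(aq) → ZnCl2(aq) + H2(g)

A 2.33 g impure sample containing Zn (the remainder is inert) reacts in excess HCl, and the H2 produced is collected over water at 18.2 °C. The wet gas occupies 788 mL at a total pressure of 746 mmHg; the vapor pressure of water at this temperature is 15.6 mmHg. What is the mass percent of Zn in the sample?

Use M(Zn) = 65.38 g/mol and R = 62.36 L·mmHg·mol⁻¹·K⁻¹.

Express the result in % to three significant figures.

P(H2) = 746 − 15.6 = 730.4 mmHg
n(H2) = PV/RT = (730.4 × 0.7880) / (62.36 × 291.35) = 0.03168 mol
n(Zn) = (1/1) × 0.03168 = 0.03168 mol
m(Zn) = 0.03168 × 65.38 = 2.071 g
%Zn = 2.071 / 2.33 × 100 = 88.88%

88.9 %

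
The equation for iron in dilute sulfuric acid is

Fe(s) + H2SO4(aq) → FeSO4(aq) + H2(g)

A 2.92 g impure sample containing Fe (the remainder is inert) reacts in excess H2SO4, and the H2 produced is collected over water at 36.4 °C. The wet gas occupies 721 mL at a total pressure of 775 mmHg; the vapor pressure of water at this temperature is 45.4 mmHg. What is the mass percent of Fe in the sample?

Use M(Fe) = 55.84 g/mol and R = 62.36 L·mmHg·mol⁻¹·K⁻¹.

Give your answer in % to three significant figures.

52.1 %

P(H2) = 775 − 45.4 = 729.6 mmHg
n(H2) = PV/RT = (729.6 × 0.7210) / (62.36 × 309.55) = 0.02725 mol
n(Fe) = (1/1) × 0.02725 = 0.02725 mol
m(Fe) = 0.02725 × 55.84 = 1.522 g
%Fe = 1.522 / 2.92 × 100 = 52.12%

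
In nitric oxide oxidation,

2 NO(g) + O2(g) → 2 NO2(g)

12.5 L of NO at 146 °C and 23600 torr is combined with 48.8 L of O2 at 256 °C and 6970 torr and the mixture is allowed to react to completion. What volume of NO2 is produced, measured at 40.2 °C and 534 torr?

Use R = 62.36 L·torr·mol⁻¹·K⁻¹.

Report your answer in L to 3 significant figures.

n(NO) = PV/RT = (23600 × 12.5) / (62.36 × 419.15) = 11.29 mol
n(O2) = PV/RT = (6970 × 48.8) / (62.36 × 529.15) = 10.31 mol
For 11.29 mol NO, stoichiometry requires (1/2) × 11.29 = 5.645 mol O2; 10.31 mol is available, so NO is limiting.
n(NO2) = (2/2) × 11.29 = 11.29 mol
V(NO2) = nRT/P = 11.29 × 62.36 × 313.35 / 534 = 413.1 L

413 L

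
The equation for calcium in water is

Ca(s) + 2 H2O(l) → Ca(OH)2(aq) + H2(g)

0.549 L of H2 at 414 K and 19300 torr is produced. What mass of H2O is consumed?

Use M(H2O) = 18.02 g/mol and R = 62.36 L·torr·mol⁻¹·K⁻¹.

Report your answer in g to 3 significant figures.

n(H2) = PV/RT = (19300 × 0.549) / (62.36 × 414) = 0.4104 mol
n(H2O) = (2/1) × 0.4104 = 0.8208 mol
m(H2O) = 0.8208 × 18.02 = 14.79 g

14.8 g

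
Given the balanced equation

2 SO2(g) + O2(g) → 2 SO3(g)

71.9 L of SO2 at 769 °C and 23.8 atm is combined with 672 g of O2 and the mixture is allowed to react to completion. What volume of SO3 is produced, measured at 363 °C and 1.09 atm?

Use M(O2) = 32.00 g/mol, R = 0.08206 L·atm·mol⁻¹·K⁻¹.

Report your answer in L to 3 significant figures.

n(SO2) = PV/RT = (23.8 × 71.9) / (0.08206 × 1042.15) = 20.01 mol
n(O2) = 672 / 32.00 = 21.00 mol
For 20.01 mol SO2, stoichiometry requires (1/2) × 20.01 = 10.01 mol O2; 21.00 mol is available, so SO2 is limiting.
n(SO3) = (2/2) × 20.01 = 20.01 mol
V(SO3) = nRT/P = 20.01 × 0.08206 × 636.15 / 1.09 = 958.3 L

958 L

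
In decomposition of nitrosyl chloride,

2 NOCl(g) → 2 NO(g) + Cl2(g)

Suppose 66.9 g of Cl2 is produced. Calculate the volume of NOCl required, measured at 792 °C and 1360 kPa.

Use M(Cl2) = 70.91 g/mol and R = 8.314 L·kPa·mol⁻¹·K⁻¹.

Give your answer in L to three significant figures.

n(Cl2) = 66.90 / 70.91 = 0.9434 mol
n(NOCl) = (2/1) × 0.9434 = 1.887 mol
V = nRT/P = 1.887 × 8.314 × 1065.15 / 1360 = 12.29 L

12.3 L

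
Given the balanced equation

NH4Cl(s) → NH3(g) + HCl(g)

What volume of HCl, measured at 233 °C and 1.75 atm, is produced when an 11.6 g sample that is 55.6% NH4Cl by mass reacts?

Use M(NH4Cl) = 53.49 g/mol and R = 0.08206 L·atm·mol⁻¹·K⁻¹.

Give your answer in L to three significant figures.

2.86 L

mass of NH4Cl = 11.6 × 55.6/100 = 6.450 g
n(NH4Cl) = 6.450 / 53.49 = 0.1206 mol
n(HCl) = (1/1) × 0.1206 = 0.1206 mol
V = nRT/P = 0.1206 × 0.08206 × 506.15 / 1.75 = 2.862 L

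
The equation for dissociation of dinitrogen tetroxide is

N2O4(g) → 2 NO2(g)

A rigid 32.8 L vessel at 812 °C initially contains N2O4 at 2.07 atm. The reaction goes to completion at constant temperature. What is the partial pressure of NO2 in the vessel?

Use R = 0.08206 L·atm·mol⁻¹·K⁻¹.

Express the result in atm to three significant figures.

4.14 atm

n(N2O4)₀ = PV/RT = (2.07 × 32.8) / (0.08206 × 1085.15) = 0.7625 mol
n(NO2) = (2/1) × 0.7625 = 1.525 mol
P(NO2) = nRT/V = 1.525 × 0.08206 × 1085.15 / 32.8 = 4.140 atm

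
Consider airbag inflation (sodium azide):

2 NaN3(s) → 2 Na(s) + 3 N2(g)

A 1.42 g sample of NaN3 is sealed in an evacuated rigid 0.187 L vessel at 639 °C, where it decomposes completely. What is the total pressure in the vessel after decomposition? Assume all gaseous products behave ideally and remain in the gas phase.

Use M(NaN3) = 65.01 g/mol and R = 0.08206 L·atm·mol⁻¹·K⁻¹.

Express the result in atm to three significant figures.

n(NaN3) = 1.42 / 65.01 = 0.02184 mol
n(gas produced) = (3/2) × 0.02184 = 0.03276 mol
P = nRT/V = 0.03276 × 0.08206 × 912.15 / 0.187 = 13.11 atm

13.1 atm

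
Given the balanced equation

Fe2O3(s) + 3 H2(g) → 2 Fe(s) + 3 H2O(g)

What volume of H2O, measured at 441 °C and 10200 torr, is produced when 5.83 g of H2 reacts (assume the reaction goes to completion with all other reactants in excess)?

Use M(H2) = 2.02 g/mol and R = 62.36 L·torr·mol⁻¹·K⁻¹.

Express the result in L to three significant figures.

n(H2) = 5.830 / 2.02 = 2.886 mol
n(H2O) = (3/3) × 2.886 = 2.886 mol
V = nRT/P = 2.886 × 62.36 × 714.15 / 10200 = 12.60 L

12.6 L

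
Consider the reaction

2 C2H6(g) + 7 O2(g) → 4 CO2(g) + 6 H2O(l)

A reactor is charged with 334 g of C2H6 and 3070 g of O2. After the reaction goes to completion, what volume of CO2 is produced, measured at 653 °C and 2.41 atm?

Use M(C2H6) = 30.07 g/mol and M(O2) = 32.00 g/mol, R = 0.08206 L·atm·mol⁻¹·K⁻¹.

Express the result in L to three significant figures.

701 L

n(C2H6) = 334 / 30.07 = 11.11 mol
n(O2) = 3070 / 32.00 = 95.94 mol
For 11.11 mol C2H6, stoichiometry requires (7/2) × 11.11 = 38.88 mol O2; 95.94 mol is available, so C2H6 is limiting.
n(CO2) = (4/2) × 11.11 = 22.22 mol
V(CO2) = nRT/P = 22.22 × 0.08206 × 926.15 / 2.41 = 700.7 L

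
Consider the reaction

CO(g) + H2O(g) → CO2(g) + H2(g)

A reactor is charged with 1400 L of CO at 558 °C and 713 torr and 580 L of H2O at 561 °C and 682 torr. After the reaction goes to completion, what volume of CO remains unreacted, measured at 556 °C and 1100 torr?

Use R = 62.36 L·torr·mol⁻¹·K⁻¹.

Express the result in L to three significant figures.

n(CO) = PV/RT = (713 × 1400) / (62.36 × 831.15) = 19.26 mol
n(H2O) = PV/RT = (682 × 580) / (62.36 × 834.15) = 7.604 mol
For 19.26 mol CO, stoichiometry requires (1/1) × 19.26 = 19.26 mol H2O; 7.604 mol is available, so H2O is limiting.
n(CO) consumed = (1/1) × 7.604 = 7.604 mol; remaining = 19.26 − 7.604 = 11.66 mol
V(CO) = nRT/P = 11.66 × 62.36 × 829.15 / 1100 = 548.1 L

548 L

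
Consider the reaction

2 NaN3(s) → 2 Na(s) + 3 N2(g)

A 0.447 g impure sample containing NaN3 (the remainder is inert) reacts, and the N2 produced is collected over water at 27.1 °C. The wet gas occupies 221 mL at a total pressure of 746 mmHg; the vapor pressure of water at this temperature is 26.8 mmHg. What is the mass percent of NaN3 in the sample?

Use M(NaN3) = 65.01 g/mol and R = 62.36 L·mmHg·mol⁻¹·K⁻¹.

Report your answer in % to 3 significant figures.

82.3 %

P(N2) = 746 − 26.8 = 719.2 mmHg
n(N2) = PV/RT = (719.2 × 0.2210) / (62.36 × 300.25) = 0.008489 mol
n(NaN3) = (2/3) × 0.008489 = 0.005659 mol
m(NaN3) = 0.005659 × 65.01 = 0.3679 g
%NaN3 = 0.3679 / 0.447 × 100 = 82.30%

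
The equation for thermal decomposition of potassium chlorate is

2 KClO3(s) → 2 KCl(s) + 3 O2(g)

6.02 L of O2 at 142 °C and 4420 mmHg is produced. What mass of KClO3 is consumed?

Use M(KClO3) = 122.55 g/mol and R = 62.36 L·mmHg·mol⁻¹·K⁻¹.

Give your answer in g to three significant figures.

84.0 g

n(O2) = PV/RT = (4420 × 6.02) / (62.36 × 415.15) = 1.028 mol
n(KClO3) = (2/3) × 1.028 = 0.6853 mol
m(KClO3) = 0.6853 × 122.55 = 83.98 g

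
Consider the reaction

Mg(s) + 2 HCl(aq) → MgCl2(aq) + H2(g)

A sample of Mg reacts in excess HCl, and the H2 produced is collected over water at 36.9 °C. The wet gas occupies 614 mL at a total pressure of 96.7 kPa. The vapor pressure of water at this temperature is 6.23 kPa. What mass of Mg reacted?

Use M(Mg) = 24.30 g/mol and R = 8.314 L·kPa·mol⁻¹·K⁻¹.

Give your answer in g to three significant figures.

P(H2) = 96.7 − 6.23 = 90.47 kPa
n(H2) = PV/RT = (90.47 × 0.6140) / (8.314 × 310.05) = 0.02155 mol
n(Mg) = (1/1) × 0.02155 = 0.02155 mol
m(Mg) = 0.02155 × 24.30 = 0.5237 g

0.524 g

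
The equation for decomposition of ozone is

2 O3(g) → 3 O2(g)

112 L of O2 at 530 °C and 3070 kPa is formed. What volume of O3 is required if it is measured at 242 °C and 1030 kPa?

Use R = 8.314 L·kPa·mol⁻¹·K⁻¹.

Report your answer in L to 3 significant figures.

143 L

n(O2) = PV/RT = (3070 × 112) / (8.314 × 803.15) = 51.49 mol
n(O3) = (2/3) × 51.49 = 34.33 mol
V = nRT/P = 34.33 × 8.314 × 515.15 / 1030 = 142.8 L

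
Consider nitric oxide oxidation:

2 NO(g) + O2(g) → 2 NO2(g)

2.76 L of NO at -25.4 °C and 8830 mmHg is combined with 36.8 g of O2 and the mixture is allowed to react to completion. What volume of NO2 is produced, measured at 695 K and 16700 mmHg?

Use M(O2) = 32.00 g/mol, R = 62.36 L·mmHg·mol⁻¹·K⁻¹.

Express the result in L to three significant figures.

4.09 L

n(NO) = PV/RT = (8830 × 2.76) / (62.36 × 247.75) = 1.577 mol
n(O2) = 36.8 / 32.00 = 1.150 mol
For 1.577 mol NO, stoichiometry requires (1/2) × 1.577 = 0.7885 mol O2; 1.150 mol is available, so NO is limiting.
n(NO2) = (2/2) × 1.577 = 1.577 mol
V(NO2) = nRT/P = 1.577 × 62.36 × 695 / 16700 = 4.093 L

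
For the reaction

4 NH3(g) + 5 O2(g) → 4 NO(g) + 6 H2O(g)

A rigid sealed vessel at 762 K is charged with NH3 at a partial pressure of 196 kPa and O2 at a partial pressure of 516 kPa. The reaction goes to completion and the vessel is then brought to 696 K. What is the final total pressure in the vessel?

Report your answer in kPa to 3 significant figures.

695 kPa

Because the vessel is rigid and T is held at 762 K, work the stoichiometry in partial pressures (P_i = n_iRT/V).
P(O2) required for 196 kPa of NH3 = (5/4) × 196 = 245.0 kPa; available 516 kPa, so NH3 is limiting.
P(O2) remaining = 516 − (5/4) × 196 = 271.0 kPa
P(gaseous products) = (4+6)/4 × 196 = 490.0 kPa
P_total at 762 K = 271.0 + 490.0 = 761.0 kPa
Scaling to 696 K: P = 761.0 × 696/762 = 695.1 kPa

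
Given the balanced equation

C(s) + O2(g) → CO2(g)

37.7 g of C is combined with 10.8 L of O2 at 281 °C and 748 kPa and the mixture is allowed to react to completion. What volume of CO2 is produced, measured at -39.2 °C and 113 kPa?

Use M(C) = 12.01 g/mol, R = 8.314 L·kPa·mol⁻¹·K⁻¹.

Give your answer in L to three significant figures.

30.2 L

n(C) = 37.7 / 12.01 = 3.139 mol
n(O2) = PV/RT = (748 × 10.8) / (8.314 × 554.15) = 1.753 mol
For 3.139 mol C, stoichiometry requires (1/1) × 3.139 = 3.139 mol O2; 1.753 mol is available, so O2 is limiting.
n(CO2) = (1/1) × 1.753 = 1.753 mol
V(CO2) = nRT/P = 1.753 × 8.314 × 233.95 / 113 = 30.17 L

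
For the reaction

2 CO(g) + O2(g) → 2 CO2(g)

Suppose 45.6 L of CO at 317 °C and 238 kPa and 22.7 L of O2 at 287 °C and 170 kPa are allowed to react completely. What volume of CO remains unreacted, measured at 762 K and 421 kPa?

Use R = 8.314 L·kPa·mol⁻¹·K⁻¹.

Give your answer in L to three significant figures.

8.35 L

n(CO) = PV/RT = (238 × 45.6) / (8.314 × 590.15) = 2.212 mol
n(O2) = PV/RT = (170 × 22.7) / (8.314 × 560.15) = 0.8286 mol
For 2.212 mol CO, stoichiometry requires (1/2) × 2.212 = 1.106 mol O2; 0.8286 mol is available, so O2 is limiting.
n(CO) consumed = (2/1) × 0.8286 = 1.657 mol; remaining = 2.212 − 1.657 = 0.5550 mol
V(CO) = nRT/P = 0.5550 × 8.314 × 762 / 421 = 8.352 L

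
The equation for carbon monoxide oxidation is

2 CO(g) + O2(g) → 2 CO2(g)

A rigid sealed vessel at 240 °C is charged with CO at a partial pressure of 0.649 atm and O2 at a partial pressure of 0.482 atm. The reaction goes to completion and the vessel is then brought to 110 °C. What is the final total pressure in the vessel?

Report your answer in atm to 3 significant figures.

0.602 atm

At constant V, partial pressures at 240 °C are proportional to moles, so apply stoichiometry directly to pressures.
P(O2) required for 0.649 atm of CO = (1/2) × 0.649 = 0.3245 atm; available 0.482 atm, so CO is limiting.
P(O2) remaining = 0.482 − (1/2) × 0.649 = 0.1575 atm
P(gaseous products) = (2)/2 × 0.649 = 0.6490 atm
P_total at 240 °C = 0.1575 + 0.6490 = 0.8065 atm
Scaling to 110 °C: P = 0.8065 × 383.15/513.15 = 0.6022 atm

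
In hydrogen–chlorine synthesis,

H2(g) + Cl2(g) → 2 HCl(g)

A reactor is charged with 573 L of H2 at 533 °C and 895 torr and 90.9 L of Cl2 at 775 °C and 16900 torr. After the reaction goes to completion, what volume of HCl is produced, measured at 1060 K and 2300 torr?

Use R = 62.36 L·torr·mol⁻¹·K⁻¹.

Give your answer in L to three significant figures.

n(H2) = PV/RT = (895 × 573) / (62.36 × 806.15) = 10.20 mol
n(Cl2) = PV/RT = (16900 × 90.9) / (62.36 × 1048.15) = 23.50 mol
For 10.20 mol H2, stoichiometry requires (1/1) × 10.20 = 10.20 mol Cl2; 23.50 mol is available, so H2 is limiting.
n(HCl) = (2/1) × 10.20 = 20.40 mol
V(HCl) = nRT/P = 20.40 × 62.36 × 1060 / 2300 = 586.3 L

586 L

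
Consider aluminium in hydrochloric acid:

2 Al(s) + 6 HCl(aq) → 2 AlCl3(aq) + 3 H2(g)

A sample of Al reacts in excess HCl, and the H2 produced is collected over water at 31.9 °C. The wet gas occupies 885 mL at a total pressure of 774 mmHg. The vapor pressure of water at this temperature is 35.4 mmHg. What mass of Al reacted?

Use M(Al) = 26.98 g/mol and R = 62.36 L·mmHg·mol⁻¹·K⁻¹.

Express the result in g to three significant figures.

0.618 g

P(H2) = 774 − 35.4 = 738.6 mmHg
n(H2) = PV/RT = (738.6 × 0.8850) / (62.36 × 305.05) = 0.03436 mol
n(Al) = (2/3) × 0.03436 = 0.02291 mol
m(Al) = 0.02291 × 26.98 = 0.6181 g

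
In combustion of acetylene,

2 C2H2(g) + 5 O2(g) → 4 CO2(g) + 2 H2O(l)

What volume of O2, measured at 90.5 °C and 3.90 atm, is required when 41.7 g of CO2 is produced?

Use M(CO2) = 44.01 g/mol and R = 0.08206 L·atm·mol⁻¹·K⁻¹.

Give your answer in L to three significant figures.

9.06 L

n(CO2) = 41.70 / 44.01 = 0.9475 mol
n(O2) = (5/4) × 0.9475 = 1.184 mol
V = nRT/P = 1.184 × 0.08206 × 363.65 / 3.90 = 9.059 L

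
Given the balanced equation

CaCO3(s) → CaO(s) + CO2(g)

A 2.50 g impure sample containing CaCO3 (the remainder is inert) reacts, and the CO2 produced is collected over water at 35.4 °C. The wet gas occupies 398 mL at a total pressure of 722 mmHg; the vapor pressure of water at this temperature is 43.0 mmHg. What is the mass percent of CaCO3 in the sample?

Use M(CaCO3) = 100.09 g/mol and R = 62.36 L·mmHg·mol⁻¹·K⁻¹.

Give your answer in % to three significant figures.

P(CO2) = 722 − 43.0 = 679.0 mmHg
n(CO2) = PV/RT = (679.0 × 0.3980) / (62.36 × 308.55) = 0.01404 mol
n(CaCO3) = (1/1) × 0.01404 = 0.01404 mol
m(CaCO3) = 0.01404 × 100.09 = 1.405 g
%CaCO3 = 1.405 / 2.50 × 100 = 56.20%

56.2 %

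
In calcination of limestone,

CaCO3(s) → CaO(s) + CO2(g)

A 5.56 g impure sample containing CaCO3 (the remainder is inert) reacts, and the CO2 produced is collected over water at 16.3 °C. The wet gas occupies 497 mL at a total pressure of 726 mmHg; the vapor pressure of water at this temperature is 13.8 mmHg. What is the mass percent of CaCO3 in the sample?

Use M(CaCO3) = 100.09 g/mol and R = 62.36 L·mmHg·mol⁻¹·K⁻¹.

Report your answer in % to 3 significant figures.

P(CO2) = 726 − 13.8 = 712.2 mmHg
n(CO2) = PV/RT = (712.2 × 0.4970) / (62.36 × 289.45) = 0.01961 mol
n(CaCO3) = (1/1) × 0.01961 = 0.01961 mol
m(CaCO3) = 0.01961 × 100.09 = 1.963 g
%CaCO3 = 1.963 / 5.56 × 100 = 35.31%

35.3 %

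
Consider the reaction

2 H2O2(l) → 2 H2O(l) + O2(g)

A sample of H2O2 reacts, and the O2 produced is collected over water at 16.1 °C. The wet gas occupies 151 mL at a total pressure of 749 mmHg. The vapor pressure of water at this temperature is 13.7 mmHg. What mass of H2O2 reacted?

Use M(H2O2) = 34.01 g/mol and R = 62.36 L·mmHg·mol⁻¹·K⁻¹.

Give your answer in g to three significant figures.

0.419 g

P(O2) = 749 − 13.7 = 735.3 mmHg
n(O2) = PV/RT = (735.3 × 0.1510) / (62.36 × 289.25) = 0.006155 mol
n(H2O2) = (2/1) × 0.006155 = 0.01231 mol
m(H2O2) = 0.01231 × 34.01 = 0.4187 g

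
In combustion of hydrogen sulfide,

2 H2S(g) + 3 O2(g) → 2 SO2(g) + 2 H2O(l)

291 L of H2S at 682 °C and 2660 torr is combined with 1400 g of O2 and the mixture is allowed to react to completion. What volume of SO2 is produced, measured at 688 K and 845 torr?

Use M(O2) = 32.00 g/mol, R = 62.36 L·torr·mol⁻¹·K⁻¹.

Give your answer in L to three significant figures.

660 L

n(H2S) = PV/RT = (2660 × 291) / (62.36 × 955.15) = 13.00 mol
n(O2) = 1400 / 32.00 = 43.75 mol
For 13.00 mol H2S, stoichiometry requires (3/2) × 13.00 = 19.50 mol O2; 43.75 mol is available, so H2S is limiting.
n(SO2) = (2/2) × 13.00 = 13.00 mol
V(SO2) = nRT/P = 13.00 × 62.36 × 688 / 845 = 660.1 L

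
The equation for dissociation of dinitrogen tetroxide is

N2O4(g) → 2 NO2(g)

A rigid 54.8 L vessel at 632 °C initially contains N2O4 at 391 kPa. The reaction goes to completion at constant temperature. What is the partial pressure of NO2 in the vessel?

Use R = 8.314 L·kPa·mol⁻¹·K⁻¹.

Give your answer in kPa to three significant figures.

782 kPa

n(N2O4)₀ = PV/RT = (391 × 54.8) / (8.314 × 905.15) = 2.847 mol
n(NO2) = (2/1) × 2.847 = 5.694 mol
P(NO2) = nRT/V = 5.694 × 8.314 × 905.15 / 54.8 = 781.9 kPa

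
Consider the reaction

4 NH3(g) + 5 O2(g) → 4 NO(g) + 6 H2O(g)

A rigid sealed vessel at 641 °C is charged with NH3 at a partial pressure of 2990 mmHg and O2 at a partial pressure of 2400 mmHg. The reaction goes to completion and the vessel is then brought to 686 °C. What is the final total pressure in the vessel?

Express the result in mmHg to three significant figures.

With V and T fixed, P_i ∝ n_i, so the mole ratios apply directly to partial pressures at 641 °C.
P(O2) required for 2990 mmHg of NH3 = (5/4) × 2990 = 3738 mmHg; available 2400 mmHg, so O2 is limiting.
P(NH3) remaining = 2990 − (4/5) × 2400 = 1070 mmHg
P(gaseous products) = (4+6)/5 × 2400 = 4800 mmHg
P_total at 641 °C = 1070 + 4800 = 5870 mmHg
Scaling to 686 °C: P = 5870 × 959.15/914.15 = 6159 mmHg

6160 mmHg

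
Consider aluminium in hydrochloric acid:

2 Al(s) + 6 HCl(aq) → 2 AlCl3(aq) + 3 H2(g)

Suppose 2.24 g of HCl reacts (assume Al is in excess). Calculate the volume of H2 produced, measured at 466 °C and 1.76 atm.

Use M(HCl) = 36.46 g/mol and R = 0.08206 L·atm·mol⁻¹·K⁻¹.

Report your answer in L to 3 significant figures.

n(HCl) = 2.240 / 36.46 = 0.06144 mol
n(H2) = (3/6) × 0.06144 = 0.03072 mol
V = nRT/P = 0.03072 × 0.08206 × 739.15 / 1.76 = 1.059 L

1.06 L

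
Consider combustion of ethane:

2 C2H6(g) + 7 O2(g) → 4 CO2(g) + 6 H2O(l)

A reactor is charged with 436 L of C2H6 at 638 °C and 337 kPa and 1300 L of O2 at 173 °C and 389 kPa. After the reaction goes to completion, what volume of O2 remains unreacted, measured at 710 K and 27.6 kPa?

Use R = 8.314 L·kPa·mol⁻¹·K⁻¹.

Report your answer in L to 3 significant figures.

n(C2H6) = PV/RT = (337 × 436) / (8.314 × 911.15) = 19.40 mol
n(O2) = PV/RT = (389 × 1300) / (8.314 × 446.15) = 136.3 mol
For 19.40 mol C2H6, stoichiometry requires (7/2) × 19.40 = 67.90 mol O2; 136.3 mol is available, so C2H6 is limiting.
n(O2) consumed = (7/2) × 19.40 = 67.90 mol; remaining = 136.3 − 67.90 = 68.40 mol
V(O2) = nRT/P = 68.40 × 8.314 × 710 / 27.6 = 14630 L

14600 L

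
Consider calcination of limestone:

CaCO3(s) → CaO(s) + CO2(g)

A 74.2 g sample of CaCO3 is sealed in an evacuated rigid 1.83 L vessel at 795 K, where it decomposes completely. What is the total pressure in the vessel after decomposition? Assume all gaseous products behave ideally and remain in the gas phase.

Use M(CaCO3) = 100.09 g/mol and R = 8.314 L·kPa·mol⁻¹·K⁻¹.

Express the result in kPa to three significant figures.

2680 kPa

n(CaCO3) = 74.2 / 100.09 = 0.7413 mol
n(gas produced) = (1/1) × 0.7413 = 0.7413 mol
P = nRT/V = 0.7413 × 8.314 × 795 / 1.83 = 2677 kPa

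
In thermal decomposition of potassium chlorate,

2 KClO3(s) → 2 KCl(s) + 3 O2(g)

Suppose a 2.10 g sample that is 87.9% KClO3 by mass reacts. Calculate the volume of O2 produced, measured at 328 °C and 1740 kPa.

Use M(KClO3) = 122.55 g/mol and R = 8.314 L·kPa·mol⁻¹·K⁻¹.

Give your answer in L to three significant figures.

mass of KClO3 = 2.10 × 87.9/100 = 1.846 g
n(KClO3) = 1.846 / 122.55 = 0.01506 mol
n(O2) = (3/2) × 0.01506 = 0.02259 mol
V = nRT/P = 0.02259 × 8.314 × 601.15 / 1740 = 0.06489 L

0.0649 L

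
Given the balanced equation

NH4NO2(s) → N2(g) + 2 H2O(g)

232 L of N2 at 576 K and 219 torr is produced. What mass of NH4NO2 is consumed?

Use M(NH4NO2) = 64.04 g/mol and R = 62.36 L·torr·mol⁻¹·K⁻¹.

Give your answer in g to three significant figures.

90.6 g

n(N2) = PV/RT = (219 × 232) / (62.36 × 576) = 1.415 mol
n(NH4NO2) = (1/1) × 1.415 = 1.415 mol
m(NH4NO2) = 1.415 × 64.04 = 90.62 g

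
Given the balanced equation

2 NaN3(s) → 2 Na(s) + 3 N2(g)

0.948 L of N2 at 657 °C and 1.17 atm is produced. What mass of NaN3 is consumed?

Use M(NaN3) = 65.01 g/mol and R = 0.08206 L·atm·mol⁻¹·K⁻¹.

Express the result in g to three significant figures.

0.630 g

n(N2) = PV/RT = (1.17 × 0.948) / (0.08206 × 930.15) = 0.01453 mol
n(NaN3) = (2/3) × 0.01453 = 0.009687 mol
m(NaN3) = 0.009687 × 65.01 = 0.6298 g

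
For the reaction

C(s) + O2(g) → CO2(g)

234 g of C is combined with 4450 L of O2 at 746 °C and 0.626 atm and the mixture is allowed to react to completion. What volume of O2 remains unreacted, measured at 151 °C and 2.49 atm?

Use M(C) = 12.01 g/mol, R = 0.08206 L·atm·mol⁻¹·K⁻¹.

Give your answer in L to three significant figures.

n(C) = 234 / 12.01 = 19.48 mol
n(O2) = PV/RT = (0.626 × 4450) / (0.08206 × 1019.15) = 33.31 mol
For 19.48 mol C, stoichiometry requires (1/1) × 19.48 = 19.48 mol O2; 33.31 mol is available, so C is limiting.
n(O2) consumed = (1/1) × 19.48 = 19.48 mol; remaining = 33.31 − 19.48 = 13.83 mol
V(O2) = nRT/P = 13.83 × 0.08206 × 424.15 / 2.49 = 193.3 L

193 L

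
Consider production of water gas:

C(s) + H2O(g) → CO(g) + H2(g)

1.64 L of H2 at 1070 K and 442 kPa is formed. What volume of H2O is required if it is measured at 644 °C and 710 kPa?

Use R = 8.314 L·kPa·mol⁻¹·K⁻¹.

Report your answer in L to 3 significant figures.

0.875 L

n(H2) = PV/RT = (442 × 1.64) / (8.314 × 1070) = 0.08148 mol
n(H2O) = (1/1) × 0.08148 = 0.08148 mol
V = nRT/P = 0.08148 × 8.314 × 917.15 / 710 = 0.8751 L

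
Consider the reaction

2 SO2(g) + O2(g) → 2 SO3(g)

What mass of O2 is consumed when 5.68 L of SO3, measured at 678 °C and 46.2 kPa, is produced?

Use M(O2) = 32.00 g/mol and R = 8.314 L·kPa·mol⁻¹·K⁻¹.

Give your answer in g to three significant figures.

0.531 g

n(SO3) = PV/RT = (46.2 × 5.68) / (8.314 × 951.15) = 0.03318 mol
n(O2) = (1/2) × 0.03318 = 0.01659 mol
m(O2) = 0.01659 × 32.00 = 0.5309 g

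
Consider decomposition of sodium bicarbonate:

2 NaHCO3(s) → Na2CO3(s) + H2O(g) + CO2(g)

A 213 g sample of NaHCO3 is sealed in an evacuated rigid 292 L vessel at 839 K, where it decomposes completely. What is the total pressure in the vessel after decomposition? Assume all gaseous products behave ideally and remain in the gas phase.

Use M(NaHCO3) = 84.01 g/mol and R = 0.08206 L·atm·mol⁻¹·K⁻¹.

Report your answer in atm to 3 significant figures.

n(NaHCO3) = 213 / 84.01 = 2.535 mol
n(gas produced) = (2/2) × 2.535 = 2.535 mol
P = nRT/V = 2.535 × 0.08206 × 839 / 292 = 0.5977 atm

0.598 atm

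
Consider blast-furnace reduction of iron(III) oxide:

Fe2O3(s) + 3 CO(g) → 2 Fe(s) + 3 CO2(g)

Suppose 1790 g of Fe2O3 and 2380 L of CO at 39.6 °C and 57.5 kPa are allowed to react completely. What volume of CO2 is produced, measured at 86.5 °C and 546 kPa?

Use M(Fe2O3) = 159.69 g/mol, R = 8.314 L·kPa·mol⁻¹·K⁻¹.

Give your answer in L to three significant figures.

n(Fe2O3) = 1790 / 159.69 = 11.21 mol
n(CO) = PV/RT = (57.5 × 2380) / (8.314 × 312.75) = 52.63 mol
For 11.21 mol Fe2O3, stoichiometry requires (3/1) × 11.21 = 33.63 mol CO; 52.63 mol is available, so Fe2O3 is limiting.
n(CO2) = (3/1) × 11.21 = 33.63 mol
V(CO2) = nRT/P = 33.63 × 8.314 × 359.65 / 546 = 184.2 L

184 L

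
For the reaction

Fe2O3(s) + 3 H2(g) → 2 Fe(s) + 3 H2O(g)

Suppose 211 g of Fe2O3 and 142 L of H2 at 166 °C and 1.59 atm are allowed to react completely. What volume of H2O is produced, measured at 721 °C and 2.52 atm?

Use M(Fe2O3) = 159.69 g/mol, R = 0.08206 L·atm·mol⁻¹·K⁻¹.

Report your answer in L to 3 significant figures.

128 L

n(Fe2O3) = 211 / 159.69 = 1.321 mol
n(H2) = PV/RT = (1.59 × 142) / (0.08206 × 439.15) = 6.265 mol
For 1.321 mol Fe2O3, stoichiometry requires (3/1) × 1.321 = 3.963 mol H2; 6.265 mol is available, so Fe2O3 is limiting.
n(H2O) = (3/1) × 1.321 = 3.963 mol
V(H2O) = nRT/P = 3.963 × 0.08206 × 994.15 / 2.52 = 128.3 L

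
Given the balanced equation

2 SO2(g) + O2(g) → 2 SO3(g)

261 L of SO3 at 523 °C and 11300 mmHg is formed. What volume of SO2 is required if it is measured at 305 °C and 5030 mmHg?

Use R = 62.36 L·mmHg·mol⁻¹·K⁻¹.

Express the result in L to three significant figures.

n(SO3) = PV/RT = (11300 × 261) / (62.36 × 796.15) = 59.40 mol
n(SO2) = (2/2) × 59.40 = 59.40 mol
V = nRT/P = 59.40 × 62.36 × 578.15 / 5030 = 425.8 L

426 L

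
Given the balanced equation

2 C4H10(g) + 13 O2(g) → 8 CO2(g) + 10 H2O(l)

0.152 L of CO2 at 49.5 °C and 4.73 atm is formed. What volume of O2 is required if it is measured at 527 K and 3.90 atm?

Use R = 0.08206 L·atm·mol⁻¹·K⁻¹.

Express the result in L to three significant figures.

n(CO2) = PV/RT = (4.73 × 0.152) / (0.08206 × 322.65) = 0.02715 mol
n(O2) = (13/8) × 0.02715 = 0.04412 mol
V = nRT/P = 0.04412 × 0.08206 × 527 / 3.90 = 0.4892 L

0.489 L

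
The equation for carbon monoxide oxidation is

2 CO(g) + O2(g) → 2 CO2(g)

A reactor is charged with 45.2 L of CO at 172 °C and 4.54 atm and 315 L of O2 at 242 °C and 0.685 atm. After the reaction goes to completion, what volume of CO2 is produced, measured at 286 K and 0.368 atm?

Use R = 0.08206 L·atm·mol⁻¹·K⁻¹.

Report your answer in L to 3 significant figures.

358 L

n(CO) = PV/RT = (4.54 × 45.2) / (0.08206 × 445.15) = 5.618 mol
n(O2) = PV/RT = (0.685 × 315) / (0.08206 × 515.15) = 5.104 mol
For 5.618 mol CO, stoichiometry requires (1/2) × 5.618 = 2.809 mol O2; 5.104 mol is available, so CO is limiting.
n(CO2) = (2/2) × 5.618 = 5.618 mol
V(CO2) = nRT/P = 5.618 × 0.08206 × 286 / 0.368 = 358.3 L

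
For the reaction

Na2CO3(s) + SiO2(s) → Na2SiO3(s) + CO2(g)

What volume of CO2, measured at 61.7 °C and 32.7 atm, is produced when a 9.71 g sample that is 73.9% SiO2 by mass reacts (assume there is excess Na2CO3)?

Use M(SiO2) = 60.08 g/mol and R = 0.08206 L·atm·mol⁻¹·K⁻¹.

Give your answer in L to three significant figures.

0.100 L

mass of SiO2 = 9.71 × 73.9/100 = 7.176 g
n(SiO2) = 7.176 / 60.08 = 0.1194 mol
n(CO2) = (1/1) × 0.1194 = 0.1194 mol
V = nRT/P = 0.1194 × 0.08206 × 334.85 / 32.7 = 0.1003 L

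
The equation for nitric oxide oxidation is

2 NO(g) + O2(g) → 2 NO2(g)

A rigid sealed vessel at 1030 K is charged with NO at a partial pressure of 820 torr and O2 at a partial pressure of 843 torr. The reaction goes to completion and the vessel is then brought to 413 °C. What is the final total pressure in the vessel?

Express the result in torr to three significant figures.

835 torr

With V and T fixed, P_i ∝ n_i, so the mole ratios apply directly to partial pressures at 1030 K.
P(O2) required for 820 torr of NO = (1/2) × 820 = 410.0 torr; available 843 torr, so NO is limiting.
P(O2) remaining = 843 − (1/2) × 820 = 433.0 torr
P(gaseous products) = (2)/2 × 820 = 820.0 torr
P_total at 1030 K = 433.0 + 820.0 = 1253 torr
Scaling to 413 °C: P = 1253 × 686.15/1030 = 834.7 torr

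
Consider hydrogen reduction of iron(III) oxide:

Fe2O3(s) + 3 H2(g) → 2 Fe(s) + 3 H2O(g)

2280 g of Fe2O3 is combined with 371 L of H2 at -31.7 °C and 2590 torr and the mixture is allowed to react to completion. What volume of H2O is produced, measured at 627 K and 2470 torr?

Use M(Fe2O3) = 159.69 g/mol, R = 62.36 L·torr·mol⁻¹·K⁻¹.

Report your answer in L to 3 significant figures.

n(Fe2O3) = 2280 / 159.69 = 14.28 mol
n(H2) = PV/RT = (2590 × 371) / (62.36 × 241.45) = 63.82 mol
For 14.28 mol Fe2O3, stoichiometry requires (3/1) × 14.28 = 42.84 mol H2; 63.82 mol is available, so Fe2O3 is limiting.
n(H2O) = (3/1) × 14.28 = 42.84 mol
V(H2O) = nRT/P = 42.84 × 62.36 × 627 / 2470 = 678.2 L

678 L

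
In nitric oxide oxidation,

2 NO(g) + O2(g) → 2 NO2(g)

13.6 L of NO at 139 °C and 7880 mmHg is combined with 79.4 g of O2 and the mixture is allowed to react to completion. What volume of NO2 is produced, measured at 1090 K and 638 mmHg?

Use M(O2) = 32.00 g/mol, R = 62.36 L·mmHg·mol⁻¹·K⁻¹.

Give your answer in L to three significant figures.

n(NO) = PV/RT = (7880 × 13.6) / (62.36 × 412.15) = 4.170 mol
n(O2) = 79.4 / 32.00 = 2.481 mol
For 4.170 mol NO, stoichiometry requires (1/2) × 4.170 = 2.085 mol O2; 2.481 mol is available, so NO is limiting.
n(NO2) = (2/2) × 4.170 = 4.170 mol
V(NO2) = nRT/P = 4.170 × 62.36 × 1090 / 638 = 444.3 L

444 L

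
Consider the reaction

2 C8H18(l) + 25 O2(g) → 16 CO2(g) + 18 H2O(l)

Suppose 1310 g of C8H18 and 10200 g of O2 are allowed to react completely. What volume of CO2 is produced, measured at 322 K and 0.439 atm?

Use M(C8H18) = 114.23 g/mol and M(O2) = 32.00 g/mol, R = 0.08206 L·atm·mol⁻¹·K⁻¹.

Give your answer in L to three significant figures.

5520 L

n(C8H18) = 1310 / 114.23 = 11.47 mol
n(O2) = 10200 / 32.00 = 318.8 mol
For 11.47 mol C8H18, stoichiometry requires (25/2) × 11.47 = 143.4 mol O2; 318.8 mol is available, so C8H18 is limiting.
n(CO2) = (16/2) × 11.47 = 91.76 mol
V(CO2) = nRT/P = 91.76 × 0.08206 × 322 / 0.439 = 5523 L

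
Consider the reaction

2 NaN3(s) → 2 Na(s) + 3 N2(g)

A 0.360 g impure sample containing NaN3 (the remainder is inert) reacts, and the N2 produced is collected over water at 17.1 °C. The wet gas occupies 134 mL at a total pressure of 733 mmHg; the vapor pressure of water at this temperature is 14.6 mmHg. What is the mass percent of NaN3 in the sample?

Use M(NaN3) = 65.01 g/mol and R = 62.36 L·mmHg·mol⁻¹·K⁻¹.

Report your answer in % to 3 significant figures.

P(N2) = 733 − 14.6 = 718.4 mmHg
n(N2) = PV/RT = (718.4 × 0.1340) / (62.36 × 290.25) = 0.005319 mol
n(NaN3) = (2/3) × 0.005319 = 0.003546 mol
m(NaN3) = 0.003546 × 65.01 = 0.2305 g
%NaN3 = 0.2305 / 0.360 × 100 = 64.03%

64.0 %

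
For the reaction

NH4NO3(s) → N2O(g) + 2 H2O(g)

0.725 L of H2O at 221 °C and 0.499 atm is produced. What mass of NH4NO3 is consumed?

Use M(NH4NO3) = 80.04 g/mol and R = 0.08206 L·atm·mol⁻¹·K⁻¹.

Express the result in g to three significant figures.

0.357 g

n(H2O) = PV/RT = (0.499 × 0.725) / (0.08206 × 494.15) = 0.008922 mol
n(NH4NO3) = (1/2) × 0.008922 = 0.004461 mol
m(NH4NO3) = 0.004461 × 80.04 = 0.3571 g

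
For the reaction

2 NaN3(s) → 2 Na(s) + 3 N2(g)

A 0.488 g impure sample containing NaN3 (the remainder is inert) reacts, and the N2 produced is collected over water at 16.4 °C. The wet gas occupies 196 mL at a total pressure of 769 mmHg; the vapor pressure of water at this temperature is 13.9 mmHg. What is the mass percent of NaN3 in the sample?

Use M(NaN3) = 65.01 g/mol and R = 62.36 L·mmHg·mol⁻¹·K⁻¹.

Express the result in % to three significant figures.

72.8 %

P(N2) = 769 − 13.9 = 755.1 mmHg
n(N2) = PV/RT = (755.1 × 0.1960) / (62.36 × 289.55) = 0.008197 mol
n(NaN3) = (2/3) × 0.008197 = 0.005465 mol
m(NaN3) = 0.005465 × 65.01 = 0.3553 g
%NaN3 = 0.3553 / 0.488 × 100 = 72.81%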